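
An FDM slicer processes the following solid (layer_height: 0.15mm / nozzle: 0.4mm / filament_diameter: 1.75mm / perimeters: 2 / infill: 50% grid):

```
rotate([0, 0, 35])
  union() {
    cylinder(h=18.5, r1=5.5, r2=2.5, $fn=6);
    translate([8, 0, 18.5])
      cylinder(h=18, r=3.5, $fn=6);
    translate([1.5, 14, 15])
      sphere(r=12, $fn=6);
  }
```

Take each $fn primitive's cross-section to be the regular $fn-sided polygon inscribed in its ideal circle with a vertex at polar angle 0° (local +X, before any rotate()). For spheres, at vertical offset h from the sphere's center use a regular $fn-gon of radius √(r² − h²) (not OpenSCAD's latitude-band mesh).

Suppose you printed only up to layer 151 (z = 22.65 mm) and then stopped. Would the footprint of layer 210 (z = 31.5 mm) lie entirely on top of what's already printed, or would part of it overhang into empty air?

Compare the two slices. At z = 22.65: the cone is not intersected at this z (z outside [0, 18.5]); the r=3.5 cylinder at (8, 0) gives a regular 6-gon of circumradius 3.5 (constant along its height) (area = (6/2)·3.500²·sin(360°/6) = 31.83 mm²); the sphere at (1.5, 14): section is a regular 6-gon, circumradius = √(r²−h²) = √(12²−7.65²) = 9.245 (area = (6/2)·9.245²·sin(360°/6) = 222.08 mm²); Combining (union): the 2 present regions are separate (no shared area or edge), so areas and boundary lengths simply add and each stays a separate island — area = 253.90 mm²; (rotated 35° about Z; rotation is an isometry so areas/perimeters/island counts are preserved). At z = 31.5: the cone is absent (z outside [0, 18.5]); the r=3.5 cylinder at (8, 0) contributes a regular 6-gon of circumradius 3.5 (area = (6/2)·3.500²·sin(360°/6) = 31.83 mm²); the sphere at (1.5, 14) does not reach this height (|z−center|=16.500 > r=12); Taking the union: only the r=3.5 cylinder at (8, 0) is present, so the union is just that shape — area = 31.83 mm²; (whole slice rotated 35° about Z — lengths, areas and connectivity unchanged). Checking containment: the cross-section at z = 31.5 is a subset of the cross-section at z = 22.65.

entirely on top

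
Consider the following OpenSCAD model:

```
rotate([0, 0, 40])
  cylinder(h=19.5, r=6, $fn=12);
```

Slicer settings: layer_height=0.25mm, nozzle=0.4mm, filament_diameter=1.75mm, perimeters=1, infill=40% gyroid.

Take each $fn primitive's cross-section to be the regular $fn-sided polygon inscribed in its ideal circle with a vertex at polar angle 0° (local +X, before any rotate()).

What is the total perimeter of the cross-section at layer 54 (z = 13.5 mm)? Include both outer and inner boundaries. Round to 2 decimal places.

At z = 13.5 mm: the cylinder: section is a regular 12-gon, circumradius r=6 (perimeter = 2·12·6.000·sin(180°/12) = 37.27 mm); (rotated 40° about Z; rotation is an isometry so areas/perimeters/island counts are preserved). Overall, the cross-section is a single solid region. Total boundary length (outer) = 37.27 mm.

37.27 mm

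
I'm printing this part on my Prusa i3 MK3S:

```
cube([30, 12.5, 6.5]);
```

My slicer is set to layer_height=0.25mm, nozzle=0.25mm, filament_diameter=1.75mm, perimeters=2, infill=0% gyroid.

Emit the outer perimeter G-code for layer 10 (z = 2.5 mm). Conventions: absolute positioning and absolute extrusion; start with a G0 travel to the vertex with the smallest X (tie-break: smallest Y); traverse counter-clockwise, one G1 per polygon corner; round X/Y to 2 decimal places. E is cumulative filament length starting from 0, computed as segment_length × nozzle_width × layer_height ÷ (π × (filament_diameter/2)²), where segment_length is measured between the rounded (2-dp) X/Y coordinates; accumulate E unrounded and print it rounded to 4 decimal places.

At z = 2.5 mm: the cube (footprint 30×12.5) is included at this height. The outline is a single polygon with 4 vertices. Extrusion per mm of travel: 0.25 × 0.25 / (π × 0.875²) = 0.025984. Accumulating E over each segment gives final E = 2.2087.

G0 X0.00 Y0.00 Z2.50
G1 X30.00 Y0.00 E0.7795
G1 X30.00 Y12.50 E1.1043
G1 X0.00 Y12.50 E1.8839
G1 X0.00 Y0.00 E2.2087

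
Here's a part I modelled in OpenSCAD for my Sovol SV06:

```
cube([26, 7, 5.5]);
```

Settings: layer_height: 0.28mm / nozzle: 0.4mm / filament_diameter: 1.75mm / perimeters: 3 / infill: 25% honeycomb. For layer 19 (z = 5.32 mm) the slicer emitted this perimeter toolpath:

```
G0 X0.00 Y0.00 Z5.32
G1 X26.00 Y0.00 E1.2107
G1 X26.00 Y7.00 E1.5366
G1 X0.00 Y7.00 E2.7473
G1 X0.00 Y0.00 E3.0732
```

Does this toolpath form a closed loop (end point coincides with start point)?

yes

Start point (G0): (0.00, 0.00). End point (last G1): the path returns to the start — closed.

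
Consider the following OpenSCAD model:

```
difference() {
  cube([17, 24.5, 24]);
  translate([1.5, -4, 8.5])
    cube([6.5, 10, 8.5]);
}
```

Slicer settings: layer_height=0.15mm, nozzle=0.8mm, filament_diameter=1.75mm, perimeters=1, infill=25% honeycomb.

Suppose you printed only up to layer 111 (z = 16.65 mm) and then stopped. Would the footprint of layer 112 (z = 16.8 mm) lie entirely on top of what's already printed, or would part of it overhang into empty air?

entirely on top

Compare the two slices. At z = 16.65: the cube (footprint 17×24.5) is included at this height (area 416.50 mm²); the cube at (1.5, -4) is present — its section is the full 6.5×10 rectangle (area 65.00 mm²); Taking the first minus the rest: starting from the 17×24.5 cube (416.50 mm²), the 6.5×10 cube at (1.5, -4) partially overlaps it — only the 39.00 mm² overlap (of its 65.00 mm²) is removed, clipping the outline — area = 377.50 mm². At z = 16.8: the cube (footprint 17×24.5) is included at this height (area 416.50 mm²); the cube at (1.5, -4) is present — its section is the full 6.5×10 rectangle (area 65.00 mm²); Taking the first minus the rest: starting from the 17×24.5 cube (416.50 mm²), the 6.5×10 cube at (1.5, -4) partially overlaps it — only the 39.00 mm² overlap (of its 65.00 mm²) is removed, clipping the outline — area = 377.50 mm². Checking containment: the cross-section at z = 16.8 is a subset of the cross-section at z = 16.65.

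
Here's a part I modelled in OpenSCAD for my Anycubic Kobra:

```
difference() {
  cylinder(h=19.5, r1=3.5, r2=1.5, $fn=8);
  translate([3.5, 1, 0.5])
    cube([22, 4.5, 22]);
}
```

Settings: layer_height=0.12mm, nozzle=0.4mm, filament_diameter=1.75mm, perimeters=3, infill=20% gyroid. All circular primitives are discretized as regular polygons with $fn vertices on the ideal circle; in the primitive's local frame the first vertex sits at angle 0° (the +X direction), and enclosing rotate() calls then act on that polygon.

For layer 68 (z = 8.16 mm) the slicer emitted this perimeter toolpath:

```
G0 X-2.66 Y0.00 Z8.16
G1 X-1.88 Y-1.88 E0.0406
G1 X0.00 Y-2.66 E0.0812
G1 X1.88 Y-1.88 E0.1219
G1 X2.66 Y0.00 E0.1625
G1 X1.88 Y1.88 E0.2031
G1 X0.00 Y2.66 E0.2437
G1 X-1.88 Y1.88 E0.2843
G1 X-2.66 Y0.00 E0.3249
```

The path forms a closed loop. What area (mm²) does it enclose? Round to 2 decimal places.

Apply the shoelace formula to the sequence of (X, Y) vertices; enclosed area = 20.00 mm².

20.00 mm²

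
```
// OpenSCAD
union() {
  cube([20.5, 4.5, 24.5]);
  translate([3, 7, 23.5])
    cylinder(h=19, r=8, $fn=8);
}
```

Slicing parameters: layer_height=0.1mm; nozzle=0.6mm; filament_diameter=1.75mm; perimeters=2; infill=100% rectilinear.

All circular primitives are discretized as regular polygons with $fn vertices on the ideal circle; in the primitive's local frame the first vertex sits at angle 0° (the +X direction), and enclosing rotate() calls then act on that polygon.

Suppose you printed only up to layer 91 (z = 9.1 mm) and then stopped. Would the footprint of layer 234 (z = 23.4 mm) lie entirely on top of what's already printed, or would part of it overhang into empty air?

entirely on top

Compare the two slices. At z = 9.1: the cube (footprint 20.5×4.5) is included at this height (area 92.25 mm²); the cylinder at (3, 7) is not intersected at this z (z outside [23.5, 42.5]); Taking the union: only the 20.5×4.5 cube is present, so the union is just that shape — area = 92.25 mm². At z = 23.4: the cube is present — its section is the full 20.5×4.5 rectangle (area 92.25 mm²); the cylinder at (3, 7) does not reach this height (z outside [23.5, 42.5]); Merging all regions: only the 20.5×4.5 cube is present, so the union is just that shape — area = 92.25 mm². Checking containment: the cross-section at z = 23.4 is a subset of the cross-section at z = 9.1.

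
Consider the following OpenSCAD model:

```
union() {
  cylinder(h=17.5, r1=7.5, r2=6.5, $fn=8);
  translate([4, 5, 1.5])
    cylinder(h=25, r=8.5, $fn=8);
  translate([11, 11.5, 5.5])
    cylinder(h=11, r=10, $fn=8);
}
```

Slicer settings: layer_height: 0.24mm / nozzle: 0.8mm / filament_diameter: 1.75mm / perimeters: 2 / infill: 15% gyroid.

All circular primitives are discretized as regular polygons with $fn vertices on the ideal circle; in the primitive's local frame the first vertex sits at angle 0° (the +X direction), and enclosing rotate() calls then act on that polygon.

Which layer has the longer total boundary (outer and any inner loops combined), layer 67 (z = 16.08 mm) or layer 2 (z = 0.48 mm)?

Layer 67 (z = 16.08): the cone contributes a regular 8-gon of circumradius 6.581 (interpolated between r1=7.5 and r2=6.5 at t=0.919) (perimeter = 2·8·6.581·sin(180°/8) = 40.30 mm); the r=8.5 cylinder at (4, 5) gives a regular 8-gon of circumradius 8.5 (constant along its height) (perimeter = 2·8·8.500·sin(180°/8) = 52.04 mm); the cylinder at (11, 11.5): section is a regular 8-gon, circumradius r=10 (perimeter = 2·8·10.000·sin(180°/8) = 61.23 mm); Merging all regions: the regions partially overlap (shared area 153.83 mm²), so the edge portions inside another operand are dropped and the merged outline is re-measured after clipping — boundary = 85.36 mm. So its perimeter = 85.36 mm. Layer 2 (z = 0.48): the cone contributes a regular 8-gon of circumradius 7.473 (interpolated between r1=7.5 and r2=6.5 at t=0.027) (perimeter = 2·8·7.473·sin(180°/8) = 45.75 mm); the cylinder at (4, 5) does not reach this height (z outside [1.5, 26.5]); the cylinder at (11, 11.5) is not intersected at this z (z outside [5.5, 16.5]); Merging all regions: only the cone is present, so the union is just that shape — boundary = 45.75 mm. So its perimeter = 45.75 mm. Layer 67 is larger (85.36 vs 45.75 mm).

layer 67 (z = 16.08 mm)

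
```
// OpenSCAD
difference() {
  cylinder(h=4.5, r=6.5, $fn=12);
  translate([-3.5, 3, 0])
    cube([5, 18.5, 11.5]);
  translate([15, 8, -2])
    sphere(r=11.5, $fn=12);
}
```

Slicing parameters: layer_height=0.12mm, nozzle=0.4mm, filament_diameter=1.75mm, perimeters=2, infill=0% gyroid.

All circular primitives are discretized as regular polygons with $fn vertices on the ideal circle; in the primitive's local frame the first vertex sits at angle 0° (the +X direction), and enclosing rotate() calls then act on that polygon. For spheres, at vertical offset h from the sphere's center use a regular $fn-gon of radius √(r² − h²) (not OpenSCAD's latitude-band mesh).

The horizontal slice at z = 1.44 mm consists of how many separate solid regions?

At z = 1.44 mm: the r=6.5 cylinder gives a regular 12-gon of circumradius 6.5 (constant along its height); the cube at (-3.5, 3) (footprint 5×18.5) is included at this height; the sphere at (15, 8): section is a regular 12-gon, circumradius = √(r²−h²) = √(11.5²−3.44²) = 10.973; Subtracting the remaining from the first: starting from the r=6.5 cylinder, the 5×18.5 cube at (-3.5, 3) partially overlaps it — only the 15.53 mm² overlap (of its 92.50 mm²) is removed, clipping the outline; the r=11.5 sphere at (15, 8) partially overlaps it — only the 0.39 mm² overlap (of its 361.25 mm²) is removed, clipping the outline — 1 connected region. The result has 1 disconnected region.

1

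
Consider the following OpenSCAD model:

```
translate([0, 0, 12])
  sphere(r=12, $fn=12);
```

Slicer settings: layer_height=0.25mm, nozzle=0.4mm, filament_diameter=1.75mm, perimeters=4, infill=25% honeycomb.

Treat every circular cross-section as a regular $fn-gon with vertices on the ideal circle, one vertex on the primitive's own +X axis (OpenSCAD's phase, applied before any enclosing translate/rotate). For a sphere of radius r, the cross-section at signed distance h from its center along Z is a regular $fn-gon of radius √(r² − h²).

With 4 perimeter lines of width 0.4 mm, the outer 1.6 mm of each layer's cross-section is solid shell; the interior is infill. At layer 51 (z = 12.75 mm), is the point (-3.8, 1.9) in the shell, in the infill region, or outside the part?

At z = 12.75 mm: the sphere: section is a regular 12-gon, circumradius = √(r²−h²) = √(12²−0.75²) = 11.977. Overall, the cross-section is a single solid region. The nearest boundary edge runs (-10.37, 5.99)→(-11.98, 0.00); distance from the point to it = 7.41 mm. The point is inside the cross-section and 7.41 mm from the nearest boundary — more than the 1.6 mm shell width (4 × 0.4), so it's in the infill interior.

infill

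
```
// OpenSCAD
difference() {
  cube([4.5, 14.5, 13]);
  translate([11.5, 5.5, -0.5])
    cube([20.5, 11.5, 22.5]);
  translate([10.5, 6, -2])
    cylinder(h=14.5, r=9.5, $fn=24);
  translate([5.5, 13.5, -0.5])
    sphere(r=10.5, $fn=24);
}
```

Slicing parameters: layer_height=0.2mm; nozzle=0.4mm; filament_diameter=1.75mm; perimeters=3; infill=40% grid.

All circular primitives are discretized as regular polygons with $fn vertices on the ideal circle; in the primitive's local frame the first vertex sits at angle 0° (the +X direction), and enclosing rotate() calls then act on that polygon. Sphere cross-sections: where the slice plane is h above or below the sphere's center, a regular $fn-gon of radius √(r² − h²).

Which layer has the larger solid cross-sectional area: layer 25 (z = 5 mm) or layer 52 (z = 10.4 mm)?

Layer 25 (z = 5): the cube is present — its section is the full 4.5×14.5 rectangle (area 65.25 mm²); the cube at (11.5, 5.5) is present — its section is the full 20.5×11.5 rectangle (area 235.75 mm²); the cylinder at (10.5, 6): section is a regular 24-gon, circumradius r=9.5 (area = (24/2)·9.500²·sin(360°/24) = 280.30 mm²); the r=10.5 sphere at (5.5, 13.5) slices to a regular 24-gon of circumradius 8.944 (√(r²−h²) with h=5.5 from center) (area = (24/2)·8.944²·sin(360°/24) = 248.47 mm²); After the difference (first − rest): starting from the 4.5×14.5 cube (65.25 mm²), the 20.5×11.5 cube at (11.5, 5.5) misses the remaining region (no effect); the r=9.5 cylinder at (10.5, 6) partially overlaps it — only the 34.08 mm² overlap (of its 280.30 mm²) is removed, clipping the outline; the r=10.5 sphere at (5.5, 13.5) partially overlaps it — only the 20.60 mm² overlap (of its 248.47 mm²) is removed, clipping the outline — area = 10.57 mm². So its area = 10.57 mm². Layer 52 (z = 10.4): the cube (footprint 4.5×14.5) is included at this height (area 65.25 mm²); the cube at (11.5, 5.5) (footprint 20.5×11.5) is included at this height (area 235.75 mm²); the r=9.5 cylinder at (10.5, 6) contributes a regular 24-gon of circumradius 9.5 (area = (24/2)·9.500²·sin(360°/24) = 280.30 mm²); the sphere at (5.5, 13.5) is absent (|z−center|=10.900 > r=10.5); After the difference (first − rest): starting from the 4.5×14.5 cube (65.25 mm²), the 20.5×11.5 cube at (11.5, 5.5) misses the remaining region (no effect); the r=9.5 cylinder at (10.5, 6) partially overlaps it — only the 34.08 mm² overlap (of its 280.30 mm²) is removed, clipping the outline — area = 31.17 mm². So its area = 31.17 mm². Layer 52 is larger (31.17 vs 10.57 mm²).

layer 52 (z = 10.4 mm)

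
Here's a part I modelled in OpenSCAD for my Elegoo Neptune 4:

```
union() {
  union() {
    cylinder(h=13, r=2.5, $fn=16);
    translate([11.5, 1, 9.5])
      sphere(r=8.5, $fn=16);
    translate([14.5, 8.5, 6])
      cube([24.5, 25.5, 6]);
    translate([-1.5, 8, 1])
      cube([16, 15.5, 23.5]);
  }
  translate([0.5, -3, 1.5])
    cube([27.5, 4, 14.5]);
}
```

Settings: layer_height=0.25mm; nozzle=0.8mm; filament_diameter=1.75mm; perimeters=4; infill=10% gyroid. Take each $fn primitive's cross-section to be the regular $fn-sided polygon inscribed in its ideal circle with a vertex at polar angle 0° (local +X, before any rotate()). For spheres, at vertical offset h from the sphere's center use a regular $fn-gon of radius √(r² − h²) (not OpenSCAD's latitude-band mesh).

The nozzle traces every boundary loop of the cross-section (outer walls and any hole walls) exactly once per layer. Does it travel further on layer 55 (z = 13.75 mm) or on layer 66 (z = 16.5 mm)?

Layer 55 (z = 13.75): the cylinder does not reach this height (z outside [0, 13]); the sphere at (11.5, 1): section is a regular 16-gon, circumradius = √(r²−h²) = √(8.5²−4.25²) = 7.361 (perimeter = 2·16·7.361·sin(180°/16) = 45.96 mm); the cube at (14.5, 8.5) does not reach this height (z outside [6, 12]); the 16×15.5 cube at (-1.5, 8) contributes its full rectangle (perimeter 63.00 mm); Combining (union): the regions partially overlap (shared area 0.66 mm²), so the edge portions inside another operand are dropped and the merged outline is re-measured after clipping — boundary = 101.62 mm; the cube at (0.5, -3) is present — its section is the full 27.5×4 rectangle (perimeter 63.00 mm); Taking the union: the regions partially overlap (shared area 55.05 mm²), so the edge portions inside another operand are dropped and the merged outline is re-measured after clipping — boundary = 129.29 mm. So its perimeter = 129.29 mm. Layer 66 (z = 16.5): the cylinder is not intersected at this z (z outside [0, 13]); the sphere at (11.5, 1): section is a regular 16-gon, circumradius = √(r²−h²) = √(8.5²−7²) = 4.822 (perimeter = 2·16·4.822·sin(180°/16) = 30.10 mm); the cube at (14.5, 8.5) is not intersected at this z (z outside [6, 12]); the cube at (-1.5, 8) is present — its section is the full 16×15.5 rectangle (perimeter 63.00 mm); Combining (union): the 2 present regions are separate (no shared area or edge), so areas and boundary lengths simply add and each stays a separate island — boundary = 93.10 mm; the cube at (0.5, -3) is absent (z outside [1.5, 16]); Taking the union: only that combined region is present, so the union is just that shape — boundary = 93.10 mm. So its perimeter = 93.10 mm. Layer 55 is larger (129.29 vs 93.10 mm).

layer 55 (z = 13.75 mm)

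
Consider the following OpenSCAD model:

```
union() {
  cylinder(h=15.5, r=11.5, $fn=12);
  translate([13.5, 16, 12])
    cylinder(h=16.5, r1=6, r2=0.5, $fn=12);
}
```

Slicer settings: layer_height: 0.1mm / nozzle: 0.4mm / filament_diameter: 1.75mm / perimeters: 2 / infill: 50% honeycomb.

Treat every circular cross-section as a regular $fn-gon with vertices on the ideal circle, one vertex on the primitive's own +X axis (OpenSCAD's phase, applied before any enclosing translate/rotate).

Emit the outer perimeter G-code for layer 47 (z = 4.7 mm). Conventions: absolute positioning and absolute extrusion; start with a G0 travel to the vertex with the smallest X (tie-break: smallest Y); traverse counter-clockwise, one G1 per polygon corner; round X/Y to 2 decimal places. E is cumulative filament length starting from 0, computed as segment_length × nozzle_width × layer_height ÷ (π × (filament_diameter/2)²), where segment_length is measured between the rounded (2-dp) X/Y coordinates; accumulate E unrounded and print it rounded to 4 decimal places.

G0 X-11.50 Y0.00 Z4.70
G1 X-9.96 Y-5.75 E0.0990
G1 X-5.75 Y-9.96 E0.1980
G1 X0.00 Y-11.50 E0.2970
G1 X5.75 Y-9.96 E0.3960
G1 X9.96 Y-5.75 E0.4950
G1 X11.50 Y0.00 E0.5940
G1 X9.96 Y5.75 E0.6930
G1 X5.75 Y9.96 E0.7920
G1 X0.00 Y11.50 E0.8910
G1 X-5.75 Y9.96 E0.9900
G1 X-9.96 Y5.75 E1.0890
G1 X-11.50 Y0.00 E1.1880

At z = 4.7 mm: the r=11.5 cylinder gives a regular 12-gon of circumradius 11.5 (constant along its height); the cone at (13.5, 16) does not reach this height (z outside [12, 28.5]); Combining (union): only the r=11.5 cylinder is present, so the union is just that shape — 1 connected region. The outline is a single polygon with 12 vertices. Extrusion per mm of travel: 0.4 × 0.1 / (π × 0.875²) = 0.016630. Accumulating E over each segment gives final E = 1.1880.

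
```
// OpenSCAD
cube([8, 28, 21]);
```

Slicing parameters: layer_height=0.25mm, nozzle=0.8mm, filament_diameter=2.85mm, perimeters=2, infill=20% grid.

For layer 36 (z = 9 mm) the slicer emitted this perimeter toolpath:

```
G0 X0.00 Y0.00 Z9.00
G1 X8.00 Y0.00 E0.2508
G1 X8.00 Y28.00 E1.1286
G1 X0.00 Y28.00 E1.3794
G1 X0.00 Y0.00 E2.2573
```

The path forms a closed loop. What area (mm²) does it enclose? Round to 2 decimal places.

224.00 mm²

Apply the shoelace formula to the sequence of (X, Y) vertices; enclosed area = 224.00 mm².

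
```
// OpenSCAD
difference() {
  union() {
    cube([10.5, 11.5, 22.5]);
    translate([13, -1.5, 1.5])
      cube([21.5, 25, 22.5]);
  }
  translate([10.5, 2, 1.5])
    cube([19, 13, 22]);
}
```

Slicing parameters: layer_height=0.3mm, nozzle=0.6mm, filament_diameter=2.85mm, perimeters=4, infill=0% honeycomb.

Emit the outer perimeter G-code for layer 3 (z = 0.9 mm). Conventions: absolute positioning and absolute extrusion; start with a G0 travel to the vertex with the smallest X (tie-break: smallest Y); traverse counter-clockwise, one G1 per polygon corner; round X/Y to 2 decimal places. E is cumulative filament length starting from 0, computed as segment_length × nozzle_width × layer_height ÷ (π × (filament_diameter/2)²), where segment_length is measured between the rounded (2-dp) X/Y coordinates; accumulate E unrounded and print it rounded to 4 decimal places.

G0 X0.00 Y0.00 Z0.90
G1 X10.50 Y0.00 E0.2963
G1 X10.50 Y11.50 E0.6207
G1 X0.00 Y11.50 E0.9170
G1 X0.00 Y0.00 E1.2415

At z = 0.9 mm: the cube is present — its section is the full 10.5×11.5 rectangle; the cube at (13, -1.5) is not intersected at this z (z outside [1.5, 24]); Combining (union): only the 10.5×11.5 cube is present, so the union is just that shape — 1 connected region; the cube at (10.5, 2) is absent (z outside [1.5, 23.5]); Subtracting the remaining from the first: none of the subtracted shapes is present at this height, so the result so far is unchanged — 1 connected region. The outline is a single polygon with 4 vertices. Extrusion per mm of travel: 0.6 × 0.3 / (π × 1.425²) = 0.028216. Accumulating E over each segment gives final E = 1.2415.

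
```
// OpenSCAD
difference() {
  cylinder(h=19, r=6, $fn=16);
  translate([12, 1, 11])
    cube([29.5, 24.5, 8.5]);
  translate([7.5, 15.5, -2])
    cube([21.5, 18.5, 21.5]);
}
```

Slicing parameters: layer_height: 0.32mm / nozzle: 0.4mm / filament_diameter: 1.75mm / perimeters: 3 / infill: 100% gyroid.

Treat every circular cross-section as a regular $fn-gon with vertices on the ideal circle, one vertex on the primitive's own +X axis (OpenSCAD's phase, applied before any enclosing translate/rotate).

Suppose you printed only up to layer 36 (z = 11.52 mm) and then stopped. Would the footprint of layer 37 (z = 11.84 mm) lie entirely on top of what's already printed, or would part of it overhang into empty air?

entirely on top

Compare the two slices. At z = 11.52: the r=6 cylinder gives a regular 16-gon of circumradius 6 (constant along its height) (area = (16/2)·6.000²·sin(360°/16) = 110.21 mm²); the cube at (12, 1) (footprint 29.5×24.5) is included at this height (area 722.75 mm²); the cube at (7.5, 15.5) (footprint 21.5×18.5) is included at this height (area 397.75 mm²); Taking the first minus the rest: starting from the r=6 cylinder (110.21 mm²), the 29.5×24.5 cube at (12, 1) misses the remaining region (no effect); the 21.5×18.5 cube at (7.5, 15.5) misses the remaining region (no effect) — area = 110.21 mm². At z = 11.84: the r=6 cylinder gives a regular 16-gon of circumradius 6 (constant along its height) (area = (16/2)·6.000²·sin(360°/16) = 110.21 mm²); the 29.5×24.5 cube at (12, 1) contributes its full rectangle (area 722.75 mm²); the cube at (7.5, 15.5) is present — its section is the full 21.5×18.5 rectangle (area 397.75 mm²); Subtracting the remaining from the first: starting from the r=6 cylinder (110.21 mm²), the 29.5×24.5 cube at (12, 1) misses the remaining region (no effect); the 21.5×18.5 cube at (7.5, 15.5) misses the remaining region (no effect) — area = 110.21 mm². Checking containment: the cross-section at z = 11.84 is a subset of the cross-section at z = 11.52.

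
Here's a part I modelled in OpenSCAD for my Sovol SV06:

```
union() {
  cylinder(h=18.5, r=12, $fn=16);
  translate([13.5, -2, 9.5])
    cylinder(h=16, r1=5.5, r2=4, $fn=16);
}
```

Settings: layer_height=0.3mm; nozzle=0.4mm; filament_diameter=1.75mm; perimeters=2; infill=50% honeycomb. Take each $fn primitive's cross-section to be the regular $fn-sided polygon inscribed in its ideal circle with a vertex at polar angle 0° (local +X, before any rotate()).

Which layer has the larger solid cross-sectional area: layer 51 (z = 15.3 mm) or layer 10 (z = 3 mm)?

Layer 51 (z = 15.3): the cylinder: section is a regular 16-gon, circumradius r=12 (area = (16/2)·12.000²·sin(360°/16) = 440.85 mm²); the cone at (13.5, -2): at t=0.363 of its height the radius interpolates to r₁+(r₂−r₁)t = 4.956, giving a regular 16-gon of that circumradius (area = (16/2)·4.956²·sin(360°/16) = 75.20 mm²); Combining (union): the regions partially overlap — summed areas 516.05 mm² minus the doubly-counted overlap 18.05 mm² gives 498.01 mm² — area = 498.01 mm². So its area = 498.01 mm². Layer 10 (z = 3): the cylinder: section is a regular 16-gon, circumradius r=12 (area = (16/2)·12.000²·sin(360°/16) = 440.85 mm²); the cone at (13.5, -2) is not intersected at this z (z outside [9.5, 25.5]); Taking the union: only the r=12 cylinder is present, so the union is just that shape — area = 440.85 mm². So its area = 440.85 mm². Layer 51 is larger (498.01 vs 440.85 mm²).

layer 51 (z = 15.3 mm)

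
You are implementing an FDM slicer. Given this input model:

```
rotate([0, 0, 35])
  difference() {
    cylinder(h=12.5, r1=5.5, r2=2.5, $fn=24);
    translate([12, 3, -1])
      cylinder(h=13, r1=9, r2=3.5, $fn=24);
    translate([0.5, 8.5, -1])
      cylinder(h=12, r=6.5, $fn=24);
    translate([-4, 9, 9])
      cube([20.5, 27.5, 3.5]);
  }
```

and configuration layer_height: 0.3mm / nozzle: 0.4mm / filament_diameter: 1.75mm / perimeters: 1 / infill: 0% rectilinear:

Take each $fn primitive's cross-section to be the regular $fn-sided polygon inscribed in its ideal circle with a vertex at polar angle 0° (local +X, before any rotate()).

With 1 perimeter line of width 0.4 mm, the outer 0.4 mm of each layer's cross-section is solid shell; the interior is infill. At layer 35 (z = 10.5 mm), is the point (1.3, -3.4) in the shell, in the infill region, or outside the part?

outside

At z = 10.5 mm: the cone contributes a regular 24-gon of circumradius 2.980 (interpolated between r1=5.5 and r2=2.5 at t=0.840); the cone at (12, 3): at t=0.885 of its height the radius interpolates to r₁+(r₂−r₁)t = 4.135, giving a regular 24-gon of that circumradius; the r=6.5 cylinder at (0.5, 8.5) gives a regular 24-gon of circumradius 6.5 (constant along its height); the 20.5×27.5 cube at (-4, 9) contributes its full rectangle; After the difference (first − rest): starting from the cone, the cone at (12, 3) misses the remaining region (no effect); the r=6.5 cylinder at (0.5, 8.5) partially overlaps it — only the 2.28 mm² overlap (of its 131.22 mm²) is removed, clipping the outline; the 20.5×27.5 cube at (-4, 9) misses the remaining region (no effect) — 1 connected region; (whole slice rotated 35° about Z — lengths, areas and connectivity unchanged). Overall, the cross-section is a single solid region. Undo the 35° rotation: the query point maps to (-0.885, -3.531) in the un-rotated model frame. The nearest boundary edge runs (-0.00, -2.98)→(-0.77, -2.88); distance from the point to it = 0.66 mm. The point is not inside any of the regions above, so it lies outside the cross-section (0.66 mm from the nearest boundary).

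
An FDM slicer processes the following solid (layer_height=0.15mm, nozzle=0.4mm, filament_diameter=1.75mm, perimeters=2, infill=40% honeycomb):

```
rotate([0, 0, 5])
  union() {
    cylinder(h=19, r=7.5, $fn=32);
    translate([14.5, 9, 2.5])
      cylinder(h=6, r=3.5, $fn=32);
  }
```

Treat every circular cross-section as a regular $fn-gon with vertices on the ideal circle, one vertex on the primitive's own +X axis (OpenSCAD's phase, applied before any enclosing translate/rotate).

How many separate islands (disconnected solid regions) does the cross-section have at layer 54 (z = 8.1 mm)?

At z = 8.1 mm: the r=7.5 cylinder contributes a regular 32-gon of circumradius 7.5; the r=3.5 cylinder at (14.5, 9) gives a regular 32-gon of circumradius 3.5 (constant along its height); Taking the union: the 2 present regions are separate (no shared area or edge), so areas and boundary lengths simply add and each stays a separate island — 2 connected regions; (rotated 5° about Z; rotation is an isometry so areas/perimeters/island counts are preserved). Overall, the cross-section has 2 separate islands. Island count = 2.

2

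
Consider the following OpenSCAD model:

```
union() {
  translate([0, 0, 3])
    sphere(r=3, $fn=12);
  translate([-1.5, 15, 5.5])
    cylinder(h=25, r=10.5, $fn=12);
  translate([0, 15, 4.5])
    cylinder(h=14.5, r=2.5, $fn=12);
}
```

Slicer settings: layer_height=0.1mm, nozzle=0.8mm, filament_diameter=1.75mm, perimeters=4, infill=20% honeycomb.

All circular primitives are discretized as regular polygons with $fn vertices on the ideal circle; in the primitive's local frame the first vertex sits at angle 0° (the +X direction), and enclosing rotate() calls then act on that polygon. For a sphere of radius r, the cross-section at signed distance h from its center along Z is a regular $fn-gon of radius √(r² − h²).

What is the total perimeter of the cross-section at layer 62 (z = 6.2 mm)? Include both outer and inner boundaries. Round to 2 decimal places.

At z = 6.2 mm: the sphere is not intersected at this z (|z−center|=3.200 > r=3); the cylinder at (-1.5, 15): section is a regular 12-gon, circumradius r=10.5 (perimeter = 2·12·10.500·sin(180°/12) = 65.22 mm); the cylinder at (0, 15): section is a regular 12-gon, circumradius r=2.5 (perimeter = 2·12·2.500·sin(180°/12) = 15.53 mm); Combining (union): the r=2.5 cylinder at (0, 15) lies entirely inside the r=10.5 cylinder at (-1.5, 15), so the union is just the r=10.5 cylinder at (-1.5, 15) — boundary = 65.22 mm. Overall, the cross-section is a single solid region. Total boundary length (outer) = 65.22 mm.

65.22 mm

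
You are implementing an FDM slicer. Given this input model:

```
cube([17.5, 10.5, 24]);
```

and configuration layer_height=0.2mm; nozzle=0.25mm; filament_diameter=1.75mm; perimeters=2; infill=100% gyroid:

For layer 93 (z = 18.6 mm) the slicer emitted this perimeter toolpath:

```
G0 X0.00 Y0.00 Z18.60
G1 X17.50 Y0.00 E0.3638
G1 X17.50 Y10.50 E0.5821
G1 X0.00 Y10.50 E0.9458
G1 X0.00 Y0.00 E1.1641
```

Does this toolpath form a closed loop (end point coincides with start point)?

yes

Start point (G0): (0.00, 0.00). End point (last G1): the path returns to the start — closed.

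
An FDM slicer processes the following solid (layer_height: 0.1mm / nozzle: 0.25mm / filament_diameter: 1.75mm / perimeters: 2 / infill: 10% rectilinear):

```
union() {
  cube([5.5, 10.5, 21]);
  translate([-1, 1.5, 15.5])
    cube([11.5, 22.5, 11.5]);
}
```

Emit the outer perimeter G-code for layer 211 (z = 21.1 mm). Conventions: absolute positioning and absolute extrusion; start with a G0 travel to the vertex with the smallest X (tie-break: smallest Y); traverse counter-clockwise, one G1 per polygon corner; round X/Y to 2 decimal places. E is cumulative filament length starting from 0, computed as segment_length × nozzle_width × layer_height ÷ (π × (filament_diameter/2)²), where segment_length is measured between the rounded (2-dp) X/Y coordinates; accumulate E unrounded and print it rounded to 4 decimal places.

G0 X-1.00 Y1.50 Z21.10
G1 X10.50 Y1.50 E0.1195
G1 X10.50 Y24.00 E0.3534
G1 X-1.00 Y24.00 E0.4729
G1 X-1.00 Y1.50 E0.7068

At z = 21.1 mm: the cube is not intersected at this z (z outside [0, 21]); the 11.5×22.5 cube at (-1, 1.5) contributes its full rectangle; Combining (union): only the 11.5×22.5 cube at (-1, 1.5) is present, so the union is just that shape — 1 connected region. The outline is a single polygon with 4 vertices. Extrusion per mm of travel: 0.25 × 0.1 / (π × 0.875²) = 0.010394. Accumulating E over each segment gives final E = 0.7068.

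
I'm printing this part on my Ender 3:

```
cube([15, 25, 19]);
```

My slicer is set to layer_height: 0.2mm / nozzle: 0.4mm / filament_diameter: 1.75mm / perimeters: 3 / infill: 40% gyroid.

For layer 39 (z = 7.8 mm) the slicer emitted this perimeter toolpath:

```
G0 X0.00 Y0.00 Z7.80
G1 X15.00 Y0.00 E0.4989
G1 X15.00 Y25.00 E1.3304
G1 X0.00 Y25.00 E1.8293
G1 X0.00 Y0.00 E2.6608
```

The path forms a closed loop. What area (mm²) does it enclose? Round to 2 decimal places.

Apply the shoelace formula to the sequence of (X, Y) vertices; enclosed area = 375.00 mm².

375.00 mm²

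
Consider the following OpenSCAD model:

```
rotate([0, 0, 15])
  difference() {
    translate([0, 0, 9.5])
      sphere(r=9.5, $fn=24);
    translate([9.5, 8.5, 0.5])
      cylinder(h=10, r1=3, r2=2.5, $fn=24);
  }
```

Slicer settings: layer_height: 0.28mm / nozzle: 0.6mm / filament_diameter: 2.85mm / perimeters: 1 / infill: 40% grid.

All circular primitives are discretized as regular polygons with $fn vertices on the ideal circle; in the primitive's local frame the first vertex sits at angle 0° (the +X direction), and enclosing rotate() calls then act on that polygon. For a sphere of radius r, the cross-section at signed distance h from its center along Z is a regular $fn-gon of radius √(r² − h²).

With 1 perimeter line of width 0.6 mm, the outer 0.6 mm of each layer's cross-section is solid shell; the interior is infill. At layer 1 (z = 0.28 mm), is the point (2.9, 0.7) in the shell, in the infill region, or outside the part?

outside

At z = 0.28 mm: the sphere: section is a regular 24-gon, circumradius = √(r²−h²) = √(9.5²−9.22²) = 2.289; the cone at (9.5, 8.5) does not reach this height (z outside [0.5, 10.5]); After the difference (first − rest): none of the subtracted shapes is present at this height, so the r=9.5 sphere is unchanged — 1 connected region; (rotated 15° about Z; rotation is an isometry so areas/perimeters/island counts are preserved). Overall, the cross-section is a single solid region. Undo the 15° rotation: the query point maps to (2.982, -0.074) in the un-rotated model frame. The nearest boundary edge runs (2.29, 0.00)→(2.21, 0.59); distance from the point to it = 0.70 mm. The point is not inside any of the regions above, so it lies outside the cross-section (0.70 mm from the nearest boundary).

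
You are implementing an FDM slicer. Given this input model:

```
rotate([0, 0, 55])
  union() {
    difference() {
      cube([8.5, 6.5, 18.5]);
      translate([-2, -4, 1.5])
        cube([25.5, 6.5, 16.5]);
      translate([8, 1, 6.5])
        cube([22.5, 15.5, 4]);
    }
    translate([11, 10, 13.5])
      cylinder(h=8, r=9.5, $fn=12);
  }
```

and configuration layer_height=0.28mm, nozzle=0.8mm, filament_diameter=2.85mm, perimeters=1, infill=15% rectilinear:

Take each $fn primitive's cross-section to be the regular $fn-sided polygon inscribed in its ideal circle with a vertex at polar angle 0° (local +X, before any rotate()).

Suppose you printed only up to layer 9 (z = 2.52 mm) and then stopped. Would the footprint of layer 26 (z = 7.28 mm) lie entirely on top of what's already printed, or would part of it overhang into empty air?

entirely on top

Compare the two slices. At z = 2.52: the cube is present — its section is the full 8.5×6.5 rectangle (area 55.25 mm²); the 25.5×6.5 cube at (-2, -4) contributes its full rectangle (area 165.75 mm²); the cube at (8, 1) is absent (z outside [6.5, 10.5]); Subtracting the remaining from the first: starting from the 8.5×6.5 cube (55.25 mm²), the 25.5×6.5 cube at (-2, -4) partially overlaps it — only the 21.25 mm² overlap (of its 165.75 mm²) is removed, clipping the outline — area = 34.00 mm²; the cylinder at (11, 10) is not intersected at this z (z outside [13.5, 21.5]); Merging all regions: only the result so far is present, so the union is just that shape — area = 34.00 mm²; (whole slice rotated 55° about Z — lengths, areas and connectivity unchanged). At z = 7.28: the 8.5×6.5 cube contributes its full rectangle (area 55.25 mm²); the cube at (-2, -4) is present — its section is the full 25.5×6.5 rectangle (area 165.75 mm²); the cube at (8, 1) (footprint 22.5×15.5) is included at this height (area 348.75 mm²); Subtracting the remaining from the first: starting from the 8.5×6.5 cube (55.25 mm²), the 25.5×6.5 cube at (-2, -4) partially overlaps it — only the 21.25 mm² overlap (of its 165.75 mm²) is removed, clipping the outline; the 22.5×15.5 cube at (8, 1) partially overlaps it — only the 2.00 mm² overlap (of its 348.75 mm²) is removed, clipping the outline — area = 32.00 mm²; the cylinder at (11, 10) does not reach this height (z outside [13.5, 21.5]); Combining (union): only the result so far is present, so the union is just that shape — area = 32.00 mm²; (whole slice rotated 55° about Z — lengths, areas and connectivity unchanged). Checking containment: the cross-section at z = 7.28 is a subset of the cross-section at z = 2.52.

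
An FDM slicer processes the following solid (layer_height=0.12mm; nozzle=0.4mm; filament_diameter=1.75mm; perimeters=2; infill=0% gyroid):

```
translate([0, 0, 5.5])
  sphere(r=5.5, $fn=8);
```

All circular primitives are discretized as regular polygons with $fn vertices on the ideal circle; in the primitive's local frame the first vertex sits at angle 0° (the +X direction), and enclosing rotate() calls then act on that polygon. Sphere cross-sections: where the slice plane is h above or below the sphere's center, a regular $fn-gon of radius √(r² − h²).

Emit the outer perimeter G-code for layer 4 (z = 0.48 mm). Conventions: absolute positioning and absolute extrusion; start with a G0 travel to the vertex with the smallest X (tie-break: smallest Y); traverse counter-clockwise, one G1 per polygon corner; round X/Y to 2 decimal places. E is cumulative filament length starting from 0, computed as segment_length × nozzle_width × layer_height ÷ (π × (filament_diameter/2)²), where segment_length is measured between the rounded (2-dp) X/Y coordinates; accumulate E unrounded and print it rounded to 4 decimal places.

At z = 0.48 mm: the r=5.5 sphere slices to a regular 8-gon of circumradius 2.247 (√(r²−h²) with h=5.02 from center). The outline is a single polygon with 8 vertices. Extrusion per mm of travel: 0.4 × 0.12 / (π × 0.875²) = 0.019956. Accumulating E over each segment gives final E = 0.2748.

G0 X-2.25 Y0.00 Z0.48
G1 X-1.59 Y-1.59 E0.0344
G1 X0.00 Y-2.25 E0.0687
G1 X1.59 Y-1.59 E0.1031
G1 X2.25 Y0.00 E0.1374
G1 X1.59 Y1.59 E0.1718
G1 X0.00 Y2.25 E0.2061
G1 X-1.59 Y1.59 E0.2405
G1 X-2.25 Y0.00 E0.2748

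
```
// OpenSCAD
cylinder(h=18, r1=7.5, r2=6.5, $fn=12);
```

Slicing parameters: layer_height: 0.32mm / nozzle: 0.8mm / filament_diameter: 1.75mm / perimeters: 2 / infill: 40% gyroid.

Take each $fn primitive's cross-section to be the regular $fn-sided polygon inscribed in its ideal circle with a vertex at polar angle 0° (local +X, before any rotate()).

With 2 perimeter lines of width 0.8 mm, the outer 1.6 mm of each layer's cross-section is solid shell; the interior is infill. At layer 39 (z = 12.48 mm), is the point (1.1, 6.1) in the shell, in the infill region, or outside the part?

At z = 12.48 mm: the cone: at t=0.693 of its height the radius interpolates to r₁+(r₂−r₁)t = 6.807, giving a regular 12-gon of that circumradius. Overall, the cross-section is a single solid region. The nearest boundary edge runs (3.40, 5.89)→(0.00, 6.81); distance from the point to it = 0.40 mm. The point is inside the cross-section, 0.40 mm from the nearest boundary — within the 1.6 mm shell band (2 × 0.8).

shell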